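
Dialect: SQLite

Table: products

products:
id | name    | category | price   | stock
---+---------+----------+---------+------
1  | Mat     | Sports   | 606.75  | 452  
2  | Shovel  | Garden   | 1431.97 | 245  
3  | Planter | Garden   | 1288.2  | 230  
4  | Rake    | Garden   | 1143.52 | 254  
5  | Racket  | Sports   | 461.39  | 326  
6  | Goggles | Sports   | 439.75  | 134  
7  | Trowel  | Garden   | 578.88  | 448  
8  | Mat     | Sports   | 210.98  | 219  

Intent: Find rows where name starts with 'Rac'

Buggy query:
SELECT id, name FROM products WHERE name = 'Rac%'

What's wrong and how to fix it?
Bug: '=' compares the literal string including the % character; pattern matching needs LIKE

Fix: Replace '=' with LIKE so 'Rac%' is treated as a pattern

Corrected query:
SELECT id, name FROM products WHERE name LIKE 'Rac%'

Result:
id | name  
---+-------
5  | Racket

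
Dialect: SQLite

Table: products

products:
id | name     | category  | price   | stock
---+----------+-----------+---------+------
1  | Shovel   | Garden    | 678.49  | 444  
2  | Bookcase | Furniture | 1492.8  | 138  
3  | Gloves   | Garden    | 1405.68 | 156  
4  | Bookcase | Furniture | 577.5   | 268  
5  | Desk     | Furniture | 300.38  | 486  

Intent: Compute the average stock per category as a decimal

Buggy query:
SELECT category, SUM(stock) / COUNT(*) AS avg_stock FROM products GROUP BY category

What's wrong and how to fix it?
Bug: SUM(stock) and COUNT(*) are both integers; the division truncates the fractional part

Fix: Multiply by 1.0 (or CAST to REAL) to force floating-point division

Corrected query:
SELECT category, SUM(stock) * 1.0 / COUNT(*) AS avg_stock FROM products GROUP BY category

Result:
category  | avg_stock 
----------+-----------
Furniture | 297.333333
Garden    | 300       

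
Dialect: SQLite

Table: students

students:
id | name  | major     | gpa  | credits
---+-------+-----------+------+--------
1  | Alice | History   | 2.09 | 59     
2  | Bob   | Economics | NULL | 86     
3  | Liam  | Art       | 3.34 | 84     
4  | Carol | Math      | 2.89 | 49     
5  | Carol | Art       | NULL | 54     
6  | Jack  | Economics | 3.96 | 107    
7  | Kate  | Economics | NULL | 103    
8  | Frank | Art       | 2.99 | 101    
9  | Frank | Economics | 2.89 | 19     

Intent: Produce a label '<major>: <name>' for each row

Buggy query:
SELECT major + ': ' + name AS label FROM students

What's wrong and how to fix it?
Bug: SQLite uses || for string concatenation; + coerces text to numbers (yielding 0)

Fix: Use the || operator for string concatenation

Corrected query:
SELECT major || ': ' || name AS label FROM students

Result:
label           
----------------
History: Alice  
Economics: Bob  
Art: Liam       
Math: Carol     
Art: Carol      
Economics: Jack 
Economics: Kate 
Art: Frank      
Economics: Frank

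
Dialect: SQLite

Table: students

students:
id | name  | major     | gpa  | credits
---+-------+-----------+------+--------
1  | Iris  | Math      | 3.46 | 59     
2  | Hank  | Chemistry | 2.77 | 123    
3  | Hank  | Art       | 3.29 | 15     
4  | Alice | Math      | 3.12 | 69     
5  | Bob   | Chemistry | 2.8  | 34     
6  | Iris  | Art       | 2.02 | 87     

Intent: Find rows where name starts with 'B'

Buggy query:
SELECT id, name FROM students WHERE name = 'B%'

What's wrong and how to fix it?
Bug: '=' compares the literal string including the % character; pattern matching needs LIKE

Fix: Use LIKE for wildcard pattern matching

Corrected query:
SELECT id, name FROM students WHERE name LIKE 'B%'

Result:
id | name
---+-----
5  | Bob 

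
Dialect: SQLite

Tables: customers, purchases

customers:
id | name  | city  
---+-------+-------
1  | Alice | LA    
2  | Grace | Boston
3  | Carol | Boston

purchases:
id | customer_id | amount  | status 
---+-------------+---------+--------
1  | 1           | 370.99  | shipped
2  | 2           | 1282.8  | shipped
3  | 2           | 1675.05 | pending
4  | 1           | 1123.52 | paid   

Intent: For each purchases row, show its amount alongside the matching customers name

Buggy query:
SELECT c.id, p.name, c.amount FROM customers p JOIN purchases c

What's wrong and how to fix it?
Bug: JOIN with no ON clause produces a cartesian product; every purchases row pairs with every customers row

Fix: Add ON c.customer_id = p.id to the JOIN

Corrected query:
SELECT c.id, p.name, c.amount FROM customers p JOIN purchases c ON c.customer_id = p.id

Result:
id | name  | amount 
---+-------+--------
1  | Alice | 370.99 
2  | Grace | 1282.8 
3  | Grace | 1675.05
4  | Alice | 1123.52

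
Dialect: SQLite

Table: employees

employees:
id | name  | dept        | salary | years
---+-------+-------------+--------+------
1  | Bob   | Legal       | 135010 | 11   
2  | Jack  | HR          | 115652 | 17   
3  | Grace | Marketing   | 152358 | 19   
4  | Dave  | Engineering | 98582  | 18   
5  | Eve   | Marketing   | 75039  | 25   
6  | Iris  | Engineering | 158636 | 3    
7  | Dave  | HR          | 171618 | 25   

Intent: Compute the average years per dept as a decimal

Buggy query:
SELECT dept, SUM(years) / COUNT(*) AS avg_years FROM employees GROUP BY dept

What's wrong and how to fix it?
Bug: SUM(years) and COUNT(*) are both integers; the division truncates the fractional part

Fix: Multiply by 1.0 (or CAST to REAL) to force floating-point division

Corrected query:
SELECT dept, SUM(years) * 1.0 / COUNT(*) AS avg_years FROM employees GROUP BY dept

Result:
dept        | avg_years
------------+----------
Engineering | 10.5     
HR          | 21       
Legal       | 11       
Marketing   | 22       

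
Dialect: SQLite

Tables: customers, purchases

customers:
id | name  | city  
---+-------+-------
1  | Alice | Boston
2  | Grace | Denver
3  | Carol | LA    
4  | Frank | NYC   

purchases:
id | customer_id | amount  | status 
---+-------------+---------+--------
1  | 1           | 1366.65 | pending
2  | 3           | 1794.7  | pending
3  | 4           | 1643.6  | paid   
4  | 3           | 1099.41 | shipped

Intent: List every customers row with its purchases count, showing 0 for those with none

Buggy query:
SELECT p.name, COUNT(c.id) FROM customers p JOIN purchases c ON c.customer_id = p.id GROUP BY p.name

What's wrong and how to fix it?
Bug: An inner join excludes parents with zero children

Fix: Use LEFT JOIN so parents without children still appear (COUNT(c.id) gives 0)

Corrected query:
SELECT p.name, COUNT(c.id) FROM customers p LEFT JOIN purchases c ON c.customer_id = p.id GROUP BY p.name

Result:
name  | COUNT(c.id)
------+------------
Alice | 1          
Carol | 2          
Frank | 1          
Grace | 0          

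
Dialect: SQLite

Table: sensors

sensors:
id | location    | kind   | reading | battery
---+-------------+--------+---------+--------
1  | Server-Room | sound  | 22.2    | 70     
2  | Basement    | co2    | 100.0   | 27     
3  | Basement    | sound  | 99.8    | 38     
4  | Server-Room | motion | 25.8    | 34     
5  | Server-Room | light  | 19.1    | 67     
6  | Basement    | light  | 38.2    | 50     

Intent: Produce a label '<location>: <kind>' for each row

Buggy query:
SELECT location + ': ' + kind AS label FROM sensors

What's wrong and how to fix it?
Bug: SQLite uses || for string concatenation; + coerces text to numbers (yielding 0)

Fix: Replace + with || to concatenate text

Corrected query:
SELECT location || ': ' || kind AS label FROM sensors

Result:
label              
-------------------
Server-Room: sound 
Basement: co2      
Basement: sound    
Server-Room: motion
Server-Room: light 
Basement: light    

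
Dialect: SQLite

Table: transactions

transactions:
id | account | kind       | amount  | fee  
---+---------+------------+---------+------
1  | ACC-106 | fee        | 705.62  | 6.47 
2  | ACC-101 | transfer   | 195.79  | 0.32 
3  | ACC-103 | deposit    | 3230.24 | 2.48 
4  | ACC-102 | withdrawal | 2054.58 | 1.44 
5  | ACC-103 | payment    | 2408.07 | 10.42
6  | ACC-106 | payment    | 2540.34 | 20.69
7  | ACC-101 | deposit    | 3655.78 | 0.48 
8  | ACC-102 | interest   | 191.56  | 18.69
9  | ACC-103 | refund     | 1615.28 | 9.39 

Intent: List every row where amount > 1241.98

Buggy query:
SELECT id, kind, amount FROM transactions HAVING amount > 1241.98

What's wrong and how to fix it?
Bug: This is a non-aggregate query (no GROUP BY, no aggregates), so in SQLite the HAVING clause is invalid here; a row-level condition belongs in WHERE

Fix: Replace HAVING with WHERE since the condition applies to individual rows

Corrected query:
SELECT id, kind, amount FROM transactions WHERE amount > 1241.98

Result:
id | kind       | amount 
---+------------+--------
3  | deposit    | 3230.24
4  | withdrawal | 2054.58
5  | payment    | 2408.07
6  | payment    | 2540.34
7  | deposit    | 3655.78
9  | refund     | 1615.28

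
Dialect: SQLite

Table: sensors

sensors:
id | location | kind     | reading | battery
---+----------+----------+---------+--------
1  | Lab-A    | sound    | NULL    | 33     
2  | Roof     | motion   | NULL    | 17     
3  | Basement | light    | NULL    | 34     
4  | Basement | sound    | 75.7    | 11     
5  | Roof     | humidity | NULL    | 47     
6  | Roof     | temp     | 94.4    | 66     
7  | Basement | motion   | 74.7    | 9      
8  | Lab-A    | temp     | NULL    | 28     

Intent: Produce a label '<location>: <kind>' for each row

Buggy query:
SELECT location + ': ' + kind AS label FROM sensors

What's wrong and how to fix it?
Bug: '+' is numeric addition; on text columns SQLite converts them to 0 instead of concatenating

Fix: Replace + with || to concatenate text

Corrected query:
SELECT location || ': ' || kind AS label FROM sensors

Result:
label           
----------------
Lab-A: sound    
Roof: motion    
Basement: light 
Basement: sound 
Roof: humidity  
Roof: temp      
Basement: motion
Lab-A: temp     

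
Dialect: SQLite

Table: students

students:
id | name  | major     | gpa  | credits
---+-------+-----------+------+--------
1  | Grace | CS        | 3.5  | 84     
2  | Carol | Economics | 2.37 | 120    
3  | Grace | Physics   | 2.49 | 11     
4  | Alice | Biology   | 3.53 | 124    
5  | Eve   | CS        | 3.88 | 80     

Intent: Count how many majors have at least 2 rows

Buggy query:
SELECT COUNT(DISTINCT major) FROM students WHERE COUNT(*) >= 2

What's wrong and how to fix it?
Bug: WHERE filters individual rows, not groups, so a group-level COUNT is invalid there

Fix: Group first with HAVING COUNT(*) >= 2, then COUNT the resulting groups

Corrected query:
SELECT COUNT(*) FROM (SELECT major FROM students GROUP BY major HAVING COUNT(*) >= 2)

Result:
COUNT(*)
--------
1       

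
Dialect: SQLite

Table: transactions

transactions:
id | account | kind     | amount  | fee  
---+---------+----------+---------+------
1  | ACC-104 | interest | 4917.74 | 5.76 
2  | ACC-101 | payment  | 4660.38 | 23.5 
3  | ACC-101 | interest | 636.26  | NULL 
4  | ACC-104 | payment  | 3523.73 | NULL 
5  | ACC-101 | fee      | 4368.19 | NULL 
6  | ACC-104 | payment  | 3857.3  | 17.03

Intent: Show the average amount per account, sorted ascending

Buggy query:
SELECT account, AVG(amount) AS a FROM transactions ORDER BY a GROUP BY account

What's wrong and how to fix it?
Bug: ORDER BY appears before GROUP BY; SQL clause order requires GROUP BY first

Fix: Move ORDER BY to the end, after GROUP BY

Corrected query:
SELECT account, AVG(amount) AS a FROM transactions GROUP BY account ORDER BY a

Result:
account | a      
--------+--------
ACC-101 | 3221.61
ACC-104 | 4099.59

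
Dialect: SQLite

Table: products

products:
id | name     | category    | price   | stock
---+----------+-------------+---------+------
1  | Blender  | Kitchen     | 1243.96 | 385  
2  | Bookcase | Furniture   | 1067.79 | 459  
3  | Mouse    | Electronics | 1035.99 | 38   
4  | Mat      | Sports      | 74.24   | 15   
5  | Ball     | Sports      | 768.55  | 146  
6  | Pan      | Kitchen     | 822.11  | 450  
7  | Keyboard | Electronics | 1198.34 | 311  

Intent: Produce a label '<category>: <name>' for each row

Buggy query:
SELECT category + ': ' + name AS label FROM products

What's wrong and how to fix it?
Bug: '+' is numeric addition; on text columns SQLite converts them to 0 instead of concatenating

Fix: Use the || operator for string concatenation

Corrected query:
SELECT category || ': ' || name AS label FROM products

Result:
label                
---------------------
Kitchen: Blender     
Furniture: Bookcase  
Electronics: Mouse   
Sports: Mat          
Sports: Ball         
Kitchen: Pan         
Electronics: Keyboard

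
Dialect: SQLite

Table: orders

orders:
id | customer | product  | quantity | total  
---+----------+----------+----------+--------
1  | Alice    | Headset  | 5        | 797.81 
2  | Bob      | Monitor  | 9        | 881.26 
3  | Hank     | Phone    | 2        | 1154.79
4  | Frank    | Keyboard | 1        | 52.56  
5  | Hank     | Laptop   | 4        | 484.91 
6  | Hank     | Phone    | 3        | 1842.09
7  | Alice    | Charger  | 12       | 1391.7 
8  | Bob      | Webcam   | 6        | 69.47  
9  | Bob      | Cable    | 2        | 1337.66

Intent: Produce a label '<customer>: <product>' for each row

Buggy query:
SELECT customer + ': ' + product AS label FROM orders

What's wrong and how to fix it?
Bug: SQLite uses || for string concatenation; + coerces text to numbers (yielding 0)

Fix: Replace + with || to concatenate text

Corrected query:
SELECT customer || ': ' || product AS label FROM orders

Result:
label          
---------------
Alice: Headset 
Bob: Monitor   
Hank: Phone    
Frank: Keyboard
Hank: Laptop   
Hank: Phone    
Alice: Charger 
Bob: Webcam    
Bob: Cable     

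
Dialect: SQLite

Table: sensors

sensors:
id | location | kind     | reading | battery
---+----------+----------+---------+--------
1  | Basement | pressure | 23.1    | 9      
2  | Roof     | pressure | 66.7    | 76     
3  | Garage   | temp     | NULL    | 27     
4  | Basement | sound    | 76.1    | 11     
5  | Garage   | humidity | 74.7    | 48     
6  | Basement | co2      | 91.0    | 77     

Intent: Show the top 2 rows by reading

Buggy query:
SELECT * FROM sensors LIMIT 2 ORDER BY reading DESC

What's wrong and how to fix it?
Bug: ORDER BY cannot follow LIMIT; LIMIT is the final clause

Fix: Sort with ORDER BY, then apply LIMIT

Corrected query:
SELECT * FROM sensors ORDER BY reading DESC LIMIT 2

Result:
id | location | kind  | reading | battery
---+----------+-------+---------+--------
6  | Basement | co2   | 91      | 77     
4  | Basement | sound | 76.1    | 11     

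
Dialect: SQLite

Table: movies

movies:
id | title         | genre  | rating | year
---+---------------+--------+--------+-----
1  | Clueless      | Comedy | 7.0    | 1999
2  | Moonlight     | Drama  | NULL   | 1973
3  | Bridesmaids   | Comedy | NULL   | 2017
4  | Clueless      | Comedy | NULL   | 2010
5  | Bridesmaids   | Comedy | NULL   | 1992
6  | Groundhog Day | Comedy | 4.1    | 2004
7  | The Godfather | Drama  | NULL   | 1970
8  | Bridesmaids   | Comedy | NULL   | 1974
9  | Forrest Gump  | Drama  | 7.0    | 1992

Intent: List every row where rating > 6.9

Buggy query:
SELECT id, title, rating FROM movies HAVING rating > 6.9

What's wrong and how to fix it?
Bug: HAVING filters the output of aggregation, but this query has no GROUP BY and no aggregate functions, so SQLite rejects it (HAVING clause on a non-aggregate query); the condition here is per row

Fix: Use WHERE for row-level filtering

Corrected query:
SELECT id, title, rating FROM movies WHERE rating > 6.9

Result:
id | title        | rating
---+--------------+-------
1  | Clueless     | 7     
9  | Forrest Gump | 7     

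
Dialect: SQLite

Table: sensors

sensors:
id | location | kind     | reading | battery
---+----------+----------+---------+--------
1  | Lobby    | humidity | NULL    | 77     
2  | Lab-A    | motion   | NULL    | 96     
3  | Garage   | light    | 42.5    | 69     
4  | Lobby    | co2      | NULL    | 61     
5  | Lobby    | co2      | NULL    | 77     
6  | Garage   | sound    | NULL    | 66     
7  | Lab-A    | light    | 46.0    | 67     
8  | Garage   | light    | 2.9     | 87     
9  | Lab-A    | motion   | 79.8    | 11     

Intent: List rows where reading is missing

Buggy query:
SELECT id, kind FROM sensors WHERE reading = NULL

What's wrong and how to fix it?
Bug: '= NULL' is always unknown in SQL three-valued logic, so no rows match

Fix: Use IS NULL to test for NULL

Corrected query:
SELECT id, kind FROM sensors WHERE reading IS NULL

Result:
id | kind    
---+---------
1  | humidity
2  | motion  
4  | co2     
5  | co2     
6  | sound   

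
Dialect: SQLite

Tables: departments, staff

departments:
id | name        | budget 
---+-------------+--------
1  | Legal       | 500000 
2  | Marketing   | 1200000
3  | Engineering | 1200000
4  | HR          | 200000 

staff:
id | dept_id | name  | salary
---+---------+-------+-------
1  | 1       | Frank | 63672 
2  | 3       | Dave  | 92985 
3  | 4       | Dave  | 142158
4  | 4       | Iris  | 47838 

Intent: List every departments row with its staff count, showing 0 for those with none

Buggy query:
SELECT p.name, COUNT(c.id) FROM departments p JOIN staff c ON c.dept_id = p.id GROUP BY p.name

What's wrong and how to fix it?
Bug: An inner join excludes parents with zero children

Fix: Use LEFT JOIN so parents without children still appear (COUNT(c.id) gives 0)

Corrected query:
SELECT p.name, COUNT(c.id) FROM departments p LEFT JOIN staff c ON c.dept_id = p.id GROUP BY p.name

Result:
name        | COUNT(c.id)
------------+------------
Engineering | 1          
HR          | 2          
Legal       | 1          
Marketing   | 0          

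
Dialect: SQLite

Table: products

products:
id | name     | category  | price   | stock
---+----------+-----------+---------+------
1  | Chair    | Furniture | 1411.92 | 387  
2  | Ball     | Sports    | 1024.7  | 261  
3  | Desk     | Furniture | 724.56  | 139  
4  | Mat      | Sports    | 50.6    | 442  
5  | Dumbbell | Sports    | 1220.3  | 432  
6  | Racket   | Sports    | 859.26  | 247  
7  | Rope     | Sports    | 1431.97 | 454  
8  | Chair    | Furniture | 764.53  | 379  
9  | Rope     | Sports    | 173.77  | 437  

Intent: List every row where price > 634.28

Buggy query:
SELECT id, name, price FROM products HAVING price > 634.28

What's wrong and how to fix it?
Bug: This is a non-aggregate query (no GROUP BY, no aggregates), so in SQLite the HAVING clause is invalid here; a row-level condition belongs in WHERE

Fix: Replace HAVING with WHERE since the condition applies to individual rows

Corrected query:
SELECT id, name, price FROM products WHERE price > 634.28

Result:
id | name     | price  
---+----------+--------
1  | Chair    | 1411.92
2  | Ball     | 1024.7 
3  | Desk     | 724.56 
5  | Dumbbell | 1220.3 
6  | Racket   | 859.26 
7  | Rope     | 1431.97
8  | Chair    | 764.53 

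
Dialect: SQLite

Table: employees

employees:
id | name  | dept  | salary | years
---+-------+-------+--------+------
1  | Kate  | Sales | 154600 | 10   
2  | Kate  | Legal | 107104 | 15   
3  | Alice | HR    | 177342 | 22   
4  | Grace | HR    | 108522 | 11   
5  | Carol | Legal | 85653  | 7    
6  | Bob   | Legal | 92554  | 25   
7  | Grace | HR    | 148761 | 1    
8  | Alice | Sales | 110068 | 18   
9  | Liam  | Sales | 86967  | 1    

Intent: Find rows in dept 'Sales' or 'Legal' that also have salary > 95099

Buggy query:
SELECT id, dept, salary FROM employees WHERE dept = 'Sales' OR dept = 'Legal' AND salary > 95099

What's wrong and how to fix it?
Bug: AND binds tighter than OR, so this parses as dept = 'Sales' OR (dept = 'Legal' AND salary > 95099)

Fix: Add parentheses around the OR so the AND applies to both alternatives

Corrected query:
SELECT id, dept, salary FROM employees WHERE (dept = 'Sales' OR dept = 'Legal') AND salary > 95099

Result:
id | dept  | salary
---+-------+-------
1  | Sales | 154600
2  | Legal | 107104
8  | Sales | 110068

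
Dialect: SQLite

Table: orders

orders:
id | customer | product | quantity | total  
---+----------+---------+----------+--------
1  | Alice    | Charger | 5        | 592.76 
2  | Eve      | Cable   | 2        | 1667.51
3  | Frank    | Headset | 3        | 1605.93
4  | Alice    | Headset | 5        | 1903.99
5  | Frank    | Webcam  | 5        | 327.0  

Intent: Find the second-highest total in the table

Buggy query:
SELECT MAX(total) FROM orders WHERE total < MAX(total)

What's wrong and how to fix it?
Bug: The inner MAX is an aggregate inside WHERE, which is not allowed

Fix: Compute the overall MAX in a subquery, then take MAX of rows below it

Corrected query:
SELECT MAX(total) FROM orders WHERE total < (SELECT MAX(total) FROM orders)

Result:
MAX(total)
----------
1667.51   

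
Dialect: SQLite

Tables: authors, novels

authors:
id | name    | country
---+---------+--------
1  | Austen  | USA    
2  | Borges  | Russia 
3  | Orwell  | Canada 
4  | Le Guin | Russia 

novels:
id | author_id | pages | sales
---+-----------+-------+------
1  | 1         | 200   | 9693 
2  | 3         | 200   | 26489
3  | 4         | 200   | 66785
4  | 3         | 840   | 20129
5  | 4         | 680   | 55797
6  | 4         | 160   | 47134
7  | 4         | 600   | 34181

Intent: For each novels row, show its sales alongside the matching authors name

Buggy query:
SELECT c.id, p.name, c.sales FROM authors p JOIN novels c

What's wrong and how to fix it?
Bug: JOIN with no ON clause produces a cartesian product; every novels row pairs with every authors row

Fix: Specify the join condition linking the foreign key to the parent id

Corrected query:
SELECT c.id, p.name, c.sales FROM authors p JOIN novels c ON c.author_id = p.id

Result:
id | name    | sales
---+---------+------
1  | Austen  | 9693 
2  | Orwell  | 26489
3  | Le Guin | 66785
4  | Orwell  | 20129
5  | Le Guin | 55797
6  | Le Guin | 47134
7  | Le Guin | 34181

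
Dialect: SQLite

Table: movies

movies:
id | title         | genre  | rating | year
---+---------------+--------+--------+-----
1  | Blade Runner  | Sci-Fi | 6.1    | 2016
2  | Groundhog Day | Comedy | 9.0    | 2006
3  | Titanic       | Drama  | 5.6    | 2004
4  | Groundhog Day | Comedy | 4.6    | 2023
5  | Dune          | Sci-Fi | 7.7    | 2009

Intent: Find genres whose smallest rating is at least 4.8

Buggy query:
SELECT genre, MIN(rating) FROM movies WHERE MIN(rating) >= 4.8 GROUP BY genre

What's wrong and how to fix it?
Bug: MIN() in WHERE is a misuse of aggregate

Fix: Replace WHERE with HAVING after the GROUP BY

Corrected query:
SELECT genre, MIN(rating) FROM movies GROUP BY genre HAVING MIN(rating) >= 4.8

Result:
genre  | MIN(rating)
-------+------------
Drama  | 5.6        
Sci-Fi | 6.1        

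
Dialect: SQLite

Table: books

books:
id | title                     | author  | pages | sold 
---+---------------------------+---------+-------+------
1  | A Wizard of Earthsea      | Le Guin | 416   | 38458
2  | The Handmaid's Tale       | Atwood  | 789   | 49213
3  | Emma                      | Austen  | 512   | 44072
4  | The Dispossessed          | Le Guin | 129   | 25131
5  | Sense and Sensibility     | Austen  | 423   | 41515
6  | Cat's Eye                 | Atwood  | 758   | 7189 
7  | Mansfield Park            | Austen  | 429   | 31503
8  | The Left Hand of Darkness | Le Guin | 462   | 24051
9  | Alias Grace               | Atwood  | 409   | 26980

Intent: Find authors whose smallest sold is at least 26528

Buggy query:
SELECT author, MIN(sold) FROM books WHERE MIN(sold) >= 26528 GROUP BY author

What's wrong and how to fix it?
Bug: MIN() in WHERE is a misuse of aggregate

Fix: Replace WHERE with HAVING after the GROUP BY

Corrected query:
SELECT author, MIN(sold) FROM books GROUP BY author HAVING MIN(sold) >= 26528

Result:
author | MIN(sold)
-------+----------
Austen | 31503    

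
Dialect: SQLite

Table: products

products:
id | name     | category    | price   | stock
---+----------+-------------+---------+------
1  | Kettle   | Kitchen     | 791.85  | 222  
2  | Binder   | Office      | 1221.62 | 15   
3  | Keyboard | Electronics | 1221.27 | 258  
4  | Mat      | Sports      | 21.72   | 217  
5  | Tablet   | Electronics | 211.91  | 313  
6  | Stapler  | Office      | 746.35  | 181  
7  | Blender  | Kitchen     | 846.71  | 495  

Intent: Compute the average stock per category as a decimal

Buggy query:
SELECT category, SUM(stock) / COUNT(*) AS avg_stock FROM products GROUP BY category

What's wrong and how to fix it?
Bug: Both operands are integers, so '/' performs integer division and truncates

Fix: Cast one side to REAL so the division keeps the fractional part

Corrected query:
SELECT category, SUM(stock) * 1.0 / COUNT(*) AS avg_stock FROM products GROUP BY category

Result:
category    | avg_stock
------------+----------
Electronics | 285.5    
Kitchen     | 358.5    
Office      | 98       
Sports      | 217      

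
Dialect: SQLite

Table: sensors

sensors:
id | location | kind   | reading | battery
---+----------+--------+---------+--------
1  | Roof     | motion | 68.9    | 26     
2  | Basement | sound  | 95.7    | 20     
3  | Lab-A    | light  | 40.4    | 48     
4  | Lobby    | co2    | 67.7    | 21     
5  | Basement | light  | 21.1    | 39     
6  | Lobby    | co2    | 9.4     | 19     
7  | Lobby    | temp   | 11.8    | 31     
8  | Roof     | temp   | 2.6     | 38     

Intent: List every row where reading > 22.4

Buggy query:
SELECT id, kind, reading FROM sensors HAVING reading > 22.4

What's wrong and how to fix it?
Bug: This is a non-aggregate query (no GROUP BY, no aggregates), so in SQLite the HAVING clause is invalid here; a row-level condition belongs in WHERE

Fix: Replace HAVING with WHERE since the condition applies to individual rows

Corrected query:
SELECT id, kind, reading FROM sensors WHERE reading > 22.4

Result:
id | kind   | reading
---+--------+--------
1  | motion | 68.9   
2  | sound  | 95.7   
3  | light  | 40.4   
4  | co2    | 67.7   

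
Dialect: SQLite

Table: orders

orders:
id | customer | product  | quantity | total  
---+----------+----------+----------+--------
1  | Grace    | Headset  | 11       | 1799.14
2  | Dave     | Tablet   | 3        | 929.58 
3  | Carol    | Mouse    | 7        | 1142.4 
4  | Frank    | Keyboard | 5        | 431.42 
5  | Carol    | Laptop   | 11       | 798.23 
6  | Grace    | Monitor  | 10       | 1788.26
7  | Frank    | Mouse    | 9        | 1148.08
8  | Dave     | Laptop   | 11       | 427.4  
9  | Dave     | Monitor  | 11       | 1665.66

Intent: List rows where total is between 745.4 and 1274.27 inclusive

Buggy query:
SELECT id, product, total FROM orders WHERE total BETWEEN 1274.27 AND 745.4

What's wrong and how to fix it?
Bug: The bounds are reversed; BETWEEN a AND b requires a <= b to match anything

Fix: Write BETWEEN 745.4 AND 1274.27

Corrected query:
SELECT id, product, total FROM orders WHERE total BETWEEN 745.4 AND 1274.27

Result:
id | product | total  
---+---------+--------
2  | Tablet  | 929.58 
3  | Mouse   | 1142.4 
5  | Laptop  | 798.23 
7  | Mouse   | 1148.08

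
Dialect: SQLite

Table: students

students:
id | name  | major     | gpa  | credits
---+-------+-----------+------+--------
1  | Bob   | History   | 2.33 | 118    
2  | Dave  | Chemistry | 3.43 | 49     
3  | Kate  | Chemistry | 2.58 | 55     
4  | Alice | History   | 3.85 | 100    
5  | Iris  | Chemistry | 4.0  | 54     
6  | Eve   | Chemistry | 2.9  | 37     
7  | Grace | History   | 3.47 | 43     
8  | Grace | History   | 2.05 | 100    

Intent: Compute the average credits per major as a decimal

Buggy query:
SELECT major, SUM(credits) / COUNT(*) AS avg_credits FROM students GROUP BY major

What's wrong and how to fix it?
Bug: Both operands are integers, so '/' performs integer division and truncates

Fix: Multiply by 1.0 (or CAST to REAL) to force floating-point division

Corrected query:
SELECT major, SUM(credits) * 1.0 / COUNT(*) AS avg_credits FROM students GROUP BY major

Result:
major     | avg_credits
----------+------------
Chemistry | 48.75      
History   | 90.25      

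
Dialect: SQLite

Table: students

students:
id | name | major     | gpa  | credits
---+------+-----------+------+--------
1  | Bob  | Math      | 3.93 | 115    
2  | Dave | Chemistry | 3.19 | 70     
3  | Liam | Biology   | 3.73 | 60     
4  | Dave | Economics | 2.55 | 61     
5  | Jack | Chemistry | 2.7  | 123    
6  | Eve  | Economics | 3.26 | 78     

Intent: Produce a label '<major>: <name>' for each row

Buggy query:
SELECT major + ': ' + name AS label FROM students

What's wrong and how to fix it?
Bug: '+' is numeric addition; on text columns SQLite converts them to 0 instead of concatenating

Fix: Replace + with || to concatenate text

Corrected query:
SELECT major || ': ' || name AS label FROM students

Result:
label          
---------------
Math: Bob      
Chemistry: Dave
Biology: Liam  
Economics: Dave
Chemistry: Jack
Economics: Eve 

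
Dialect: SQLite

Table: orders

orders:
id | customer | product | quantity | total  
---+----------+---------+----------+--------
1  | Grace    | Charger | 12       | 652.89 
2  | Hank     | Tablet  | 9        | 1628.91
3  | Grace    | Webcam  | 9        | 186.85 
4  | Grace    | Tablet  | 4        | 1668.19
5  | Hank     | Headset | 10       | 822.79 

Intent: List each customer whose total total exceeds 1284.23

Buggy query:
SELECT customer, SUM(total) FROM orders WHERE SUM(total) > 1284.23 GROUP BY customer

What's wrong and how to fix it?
Bug: SUM(total) is an aggregate, but WHERE filters rows before aggregation

Fix: Use HAVING (which filters groups after aggregation) instead of WHERE

Corrected query:
SELECT customer, SUM(total) FROM orders GROUP BY customer HAVING SUM(total) > 1284.23

Result:
customer | SUM(total)
---------+-----------
Grace    | 2507.93   
Hank     | 2451.7    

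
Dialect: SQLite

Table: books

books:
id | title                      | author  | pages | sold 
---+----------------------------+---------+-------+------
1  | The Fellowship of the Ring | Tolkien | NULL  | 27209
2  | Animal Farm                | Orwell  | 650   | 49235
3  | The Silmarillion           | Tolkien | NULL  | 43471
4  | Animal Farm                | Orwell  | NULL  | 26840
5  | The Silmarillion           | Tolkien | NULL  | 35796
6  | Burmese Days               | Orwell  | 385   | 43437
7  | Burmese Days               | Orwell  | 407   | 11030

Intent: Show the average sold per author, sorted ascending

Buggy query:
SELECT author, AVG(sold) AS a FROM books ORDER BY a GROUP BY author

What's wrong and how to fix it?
Bug: ORDER BY appears before GROUP BY; SQL clause order requires GROUP BY first

Fix: Reorder: SELECT … FROM … GROUP BY … ORDER BY …

Corrected query:
SELECT author, AVG(sold) AS a FROM books GROUP BY author ORDER BY a

Result:
author  | a      
--------+--------
Orwell  | 32635.5
Tolkien | 35492  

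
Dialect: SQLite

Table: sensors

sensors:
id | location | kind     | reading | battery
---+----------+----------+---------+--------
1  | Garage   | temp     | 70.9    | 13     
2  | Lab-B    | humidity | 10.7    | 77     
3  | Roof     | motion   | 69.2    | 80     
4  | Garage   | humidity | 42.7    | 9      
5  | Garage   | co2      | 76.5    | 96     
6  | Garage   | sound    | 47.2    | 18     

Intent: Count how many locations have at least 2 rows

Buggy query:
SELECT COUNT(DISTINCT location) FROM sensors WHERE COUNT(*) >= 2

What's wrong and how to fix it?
Bug: COUNT(*) cannot appear in WHERE; the per-group count doesn't exist yet

Fix: Group first with HAVING COUNT(*) >= 2, then COUNT the resulting groups

Corrected query:
SELECT COUNT(*) FROM (SELECT location FROM sensors GROUP BY location HAVING COUNT(*) >= 2)

Result:
COUNT(*)
--------
1       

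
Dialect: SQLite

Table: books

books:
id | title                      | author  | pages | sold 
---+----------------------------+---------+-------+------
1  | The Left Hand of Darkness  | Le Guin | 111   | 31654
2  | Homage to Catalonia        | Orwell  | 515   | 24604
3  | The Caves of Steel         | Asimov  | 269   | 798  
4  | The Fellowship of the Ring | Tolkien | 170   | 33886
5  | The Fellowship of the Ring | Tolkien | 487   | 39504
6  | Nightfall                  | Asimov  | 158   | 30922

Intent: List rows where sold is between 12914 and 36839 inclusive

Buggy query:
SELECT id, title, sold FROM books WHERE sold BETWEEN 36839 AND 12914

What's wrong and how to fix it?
Bug: The bounds are reversed; BETWEEN a AND b requires a <= b to match anything

Fix: Swap the bounds so the smaller value comes first

Corrected query:
SELECT id, title, sold FROM books WHERE sold BETWEEN 12914 AND 36839

Result:
id | title                      | sold 
---+----------------------------+------
1  | The Left Hand of Darkness  | 31654
2  | Homage to Catalonia        | 24604
4  | The Fellowship of the Ring | 33886
6  | Nightfall                  | 30922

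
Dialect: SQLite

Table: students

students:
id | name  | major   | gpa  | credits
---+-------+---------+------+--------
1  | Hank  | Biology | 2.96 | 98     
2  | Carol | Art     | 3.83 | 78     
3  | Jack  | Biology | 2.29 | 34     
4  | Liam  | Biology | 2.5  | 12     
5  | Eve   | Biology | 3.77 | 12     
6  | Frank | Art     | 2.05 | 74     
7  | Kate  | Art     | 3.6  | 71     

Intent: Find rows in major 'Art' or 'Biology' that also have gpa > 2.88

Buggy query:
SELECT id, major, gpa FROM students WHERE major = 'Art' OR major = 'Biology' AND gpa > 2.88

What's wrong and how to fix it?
Bug: AND binds tighter than OR, so this parses as major = 'Art' OR (major = 'Biology' AND gpa > 2.88)

Fix: Add parentheses around the OR so the AND applies to both alternatives

Corrected query:
SELECT id, major, gpa FROM students WHERE (major = 'Art' OR major = 'Biology') AND gpa > 2.88

Result:
id | major   | gpa 
---+---------+-----
1  | Biology | 2.96
2  | Art     | 3.83
5  | Biology | 3.77
7  | Art     | 3.6 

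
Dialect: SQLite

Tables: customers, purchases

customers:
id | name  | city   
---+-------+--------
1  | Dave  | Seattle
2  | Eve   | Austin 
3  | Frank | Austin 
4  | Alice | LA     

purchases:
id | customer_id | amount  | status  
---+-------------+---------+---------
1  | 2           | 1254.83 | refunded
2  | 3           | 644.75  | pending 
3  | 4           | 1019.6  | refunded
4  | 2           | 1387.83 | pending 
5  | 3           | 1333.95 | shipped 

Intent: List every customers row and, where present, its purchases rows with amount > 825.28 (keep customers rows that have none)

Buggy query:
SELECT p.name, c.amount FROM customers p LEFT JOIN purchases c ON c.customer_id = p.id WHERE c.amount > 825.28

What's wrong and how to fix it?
Bug: A WHERE condition on the right-hand table after LEFT JOIN drops unmatched parents

Fix: Move the right-table condition into the ON clause so unmatched parents are kept

Corrected query:
SELECT p.name, c.amount FROM customers p LEFT JOIN purchases c ON c.customer_id = p.id AND c.amount > 825.28

Result:
name  | amount 
------+--------
Dave  | NULL   
Eve   | 1254.83
Eve   | 1387.83
Frank | 1333.95
Alice | 1019.6 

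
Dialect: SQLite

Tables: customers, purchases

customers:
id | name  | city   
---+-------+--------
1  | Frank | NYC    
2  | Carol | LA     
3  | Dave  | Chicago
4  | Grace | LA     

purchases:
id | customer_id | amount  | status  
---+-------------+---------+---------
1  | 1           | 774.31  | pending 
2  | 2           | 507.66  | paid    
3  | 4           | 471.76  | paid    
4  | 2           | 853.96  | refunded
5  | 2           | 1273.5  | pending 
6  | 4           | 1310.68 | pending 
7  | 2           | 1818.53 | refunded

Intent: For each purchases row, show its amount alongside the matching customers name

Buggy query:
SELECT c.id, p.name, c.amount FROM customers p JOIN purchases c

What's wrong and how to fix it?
Bug: Missing join condition: each purchases row is matched to all customers rows instead of just its own

Fix: Add ON c.customer_id = p.id to the JOIN

Corrected query:
SELECT c.id, p.name, c.amount FROM customers p JOIN purchases c ON c.customer_id = p.id

Result:
id | name  | amount 
---+-------+--------
1  | Frank | 774.31 
2  | Carol | 507.66 
3  | Grace | 471.76 
4  | Carol | 853.96 
5  | Carol | 1273.5 
6  | Grace | 1310.68
7  | Carol | 1818.53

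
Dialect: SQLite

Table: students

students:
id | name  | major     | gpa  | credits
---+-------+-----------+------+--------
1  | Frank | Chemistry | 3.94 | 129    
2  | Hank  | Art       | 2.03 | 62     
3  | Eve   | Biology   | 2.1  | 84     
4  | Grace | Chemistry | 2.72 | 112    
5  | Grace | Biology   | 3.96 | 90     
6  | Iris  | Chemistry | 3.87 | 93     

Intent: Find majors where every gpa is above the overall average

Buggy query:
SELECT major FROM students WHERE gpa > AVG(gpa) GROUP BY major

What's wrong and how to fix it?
Bug: WHERE evaluates per row before aggregation, so AVG() is unavailable

Fix: Compute the overall average in a scalar subquery and compare each group's MIN against it in HAVING

Corrected query:
SELECT major FROM students GROUP BY major HAVING MIN(gpa) > (SELECT AVG(gpa) FROM students)

Result:
(no rows)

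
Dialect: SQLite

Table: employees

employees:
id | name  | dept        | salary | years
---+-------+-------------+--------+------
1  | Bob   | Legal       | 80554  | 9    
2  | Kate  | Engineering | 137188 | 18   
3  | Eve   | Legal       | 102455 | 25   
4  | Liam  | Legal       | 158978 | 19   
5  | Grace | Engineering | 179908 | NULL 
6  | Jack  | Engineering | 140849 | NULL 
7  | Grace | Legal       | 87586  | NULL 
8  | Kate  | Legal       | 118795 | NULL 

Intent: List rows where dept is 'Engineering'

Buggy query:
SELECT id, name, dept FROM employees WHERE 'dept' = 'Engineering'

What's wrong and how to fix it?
Bug: 'dept' in single quotes is a string literal, not the column; the comparison is literal-vs-literal and never true

Fix: Remove the quotes around the column name (or use double quotes for an identifier)

Corrected query:
SELECT id, name, dept FROM employees WHERE dept = 'Engineering'

Result:
id | name  | dept       
---+-------+------------
2  | Kate  | Engineering
5  | Grace | Engineering
6  | Jack  | Engineering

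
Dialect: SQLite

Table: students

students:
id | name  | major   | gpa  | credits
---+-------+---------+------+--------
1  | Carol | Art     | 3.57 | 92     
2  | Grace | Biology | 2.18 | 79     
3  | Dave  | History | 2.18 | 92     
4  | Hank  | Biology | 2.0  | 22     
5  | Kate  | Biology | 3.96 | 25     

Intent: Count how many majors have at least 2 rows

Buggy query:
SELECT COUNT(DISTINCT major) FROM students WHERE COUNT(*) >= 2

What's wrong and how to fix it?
Bug: COUNT(*) cannot appear in WHERE; the per-group count doesn't exist yet

Fix: Group first with HAVING COUNT(*) >= 2, then COUNT the resulting groups

Corrected query:
SELECT COUNT(*) FROM (SELECT major FROM students GROUP BY major HAVING COUNT(*) >= 2)

Result:
COUNT(*)
--------
1       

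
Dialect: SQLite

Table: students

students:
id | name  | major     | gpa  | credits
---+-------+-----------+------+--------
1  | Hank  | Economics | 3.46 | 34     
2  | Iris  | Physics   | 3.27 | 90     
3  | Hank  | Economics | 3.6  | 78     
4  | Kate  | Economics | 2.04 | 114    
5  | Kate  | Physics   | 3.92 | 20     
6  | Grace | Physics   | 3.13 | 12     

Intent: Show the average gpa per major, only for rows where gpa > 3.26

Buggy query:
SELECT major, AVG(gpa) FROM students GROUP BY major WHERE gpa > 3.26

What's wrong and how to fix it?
Bug: WHERE cannot follow GROUP BY

Fix: Place WHERE between FROM and GROUP BY

Corrected query:
SELECT major, AVG(gpa) FROM students WHERE gpa > 3.26 GROUP BY major

Result:
major     | AVG(gpa)
----------+---------
Economics | 3.53    
Physics   | 3.595   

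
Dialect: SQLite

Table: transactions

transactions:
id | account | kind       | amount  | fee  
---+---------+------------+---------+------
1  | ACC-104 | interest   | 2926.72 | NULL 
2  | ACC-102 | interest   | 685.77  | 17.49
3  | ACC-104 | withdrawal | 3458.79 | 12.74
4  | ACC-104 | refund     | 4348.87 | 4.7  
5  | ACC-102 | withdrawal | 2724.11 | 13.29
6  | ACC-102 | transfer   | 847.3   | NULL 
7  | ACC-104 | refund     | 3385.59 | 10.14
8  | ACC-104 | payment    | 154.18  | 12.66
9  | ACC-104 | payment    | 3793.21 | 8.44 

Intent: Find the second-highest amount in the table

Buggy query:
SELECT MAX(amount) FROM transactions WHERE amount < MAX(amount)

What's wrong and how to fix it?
Bug: The inner MAX is an aggregate inside WHERE, which is not allowed

Fix: Compute the overall MAX in a subquery, then take MAX of rows below it

Corrected query:
SELECT MAX(amount) FROM transactions WHERE amount < (SELECT MAX(amount) FROM transactions)

Result:
MAX(amount)
-----------
3793.21    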